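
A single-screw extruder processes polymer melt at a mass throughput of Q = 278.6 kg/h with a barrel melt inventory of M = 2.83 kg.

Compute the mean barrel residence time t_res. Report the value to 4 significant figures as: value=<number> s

Convert throughput: Q = 278.6 kg/h = 278.6/3600 = 0.0773889 kg/s
t_res = M / Q_s = 2.83 / 0.0773889 = 36.5686 s

value=36.57 s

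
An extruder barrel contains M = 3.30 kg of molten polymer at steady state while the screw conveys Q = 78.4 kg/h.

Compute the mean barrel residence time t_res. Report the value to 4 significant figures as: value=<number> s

value=151.5 s

Q_s = Q / 3600 = 78.4 / 3600 = 0.0217778 kg/s
t_res = M / Q_s = 3.30 ÷ 0.0217778 = 151.531 s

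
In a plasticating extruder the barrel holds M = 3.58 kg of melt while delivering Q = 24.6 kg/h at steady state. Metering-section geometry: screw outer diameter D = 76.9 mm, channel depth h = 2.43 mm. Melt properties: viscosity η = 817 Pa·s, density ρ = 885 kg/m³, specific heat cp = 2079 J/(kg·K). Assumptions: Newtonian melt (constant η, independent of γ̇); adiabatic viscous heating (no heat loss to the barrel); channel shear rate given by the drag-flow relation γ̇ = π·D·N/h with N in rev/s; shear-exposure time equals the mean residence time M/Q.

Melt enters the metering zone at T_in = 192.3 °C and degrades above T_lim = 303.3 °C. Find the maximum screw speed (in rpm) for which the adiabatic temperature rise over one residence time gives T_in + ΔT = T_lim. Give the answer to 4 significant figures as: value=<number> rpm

Convert throughput: Q = 24.6 kg/h = 24.6/3600 = 0.00683333 kg/s
t_res = M / Q_s = 3.58 ÷ 0.00683333 = 523.902 s
D = 76.9 mm = 0.0769 m;  h = 2.43 mm = 0.00243 m
ΔT_a = T_lim − T_in = 303.3 − 192.3 = 111 K
γ̇_max² = ΔT_a·ρ·cp / (η·t_res) = [111 × 885 × 2079] / [817 × 523.902] = 477.143 s⁻²
Take the square root: γ̇_max = √(477.143) = 21.8436 s⁻¹
N_max = γ̇_max h / (πD) = 21.8436·0.00243/(π·0.0769) = 0.219712 rev/s → ×60 = 13.1827 rpm

value=13.18 rpm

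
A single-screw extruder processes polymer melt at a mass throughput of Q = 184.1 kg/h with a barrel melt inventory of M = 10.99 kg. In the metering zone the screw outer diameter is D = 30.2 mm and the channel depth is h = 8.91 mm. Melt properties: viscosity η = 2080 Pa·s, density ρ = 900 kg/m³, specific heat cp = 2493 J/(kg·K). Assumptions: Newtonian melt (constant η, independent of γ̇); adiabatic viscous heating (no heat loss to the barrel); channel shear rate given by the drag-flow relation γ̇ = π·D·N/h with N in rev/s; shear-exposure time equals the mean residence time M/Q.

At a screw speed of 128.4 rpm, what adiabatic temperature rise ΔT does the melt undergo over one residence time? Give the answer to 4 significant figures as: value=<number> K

value=103.5 K

Throughput in SI: Q_s = 184.1 kg/h ÷ 3600 s/h = 0.0511389 kg/s
t_res = M / Q_s = 10.99 ÷ 0.0511389 = 214.905 s
D = 30.2 mm = 0.0302 m;  h = 8.91 mm = 0.00891 m;  N = 128.4 rpm / 60 = 2.14 rev/s
Shear rate: γ̇ = πDN/h = π·0.0302·2.14/0.00891 = 22.7873 s⁻¹
ΔT = η·γ̇²·t_res/(ρ·cp) = [2080 × 22.7873² × 214.905] / [900 × 2493] = 103.45 K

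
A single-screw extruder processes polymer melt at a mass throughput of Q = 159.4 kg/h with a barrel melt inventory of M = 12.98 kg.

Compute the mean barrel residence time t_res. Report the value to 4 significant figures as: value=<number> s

value=293.1 s

Convert throughput: Q = 159.4 kg/h = 159.4/3600 = 0.0442778 kg/s
t_res = M / Q_s = 12.98 ÷ 0.0442778 = 293.149 s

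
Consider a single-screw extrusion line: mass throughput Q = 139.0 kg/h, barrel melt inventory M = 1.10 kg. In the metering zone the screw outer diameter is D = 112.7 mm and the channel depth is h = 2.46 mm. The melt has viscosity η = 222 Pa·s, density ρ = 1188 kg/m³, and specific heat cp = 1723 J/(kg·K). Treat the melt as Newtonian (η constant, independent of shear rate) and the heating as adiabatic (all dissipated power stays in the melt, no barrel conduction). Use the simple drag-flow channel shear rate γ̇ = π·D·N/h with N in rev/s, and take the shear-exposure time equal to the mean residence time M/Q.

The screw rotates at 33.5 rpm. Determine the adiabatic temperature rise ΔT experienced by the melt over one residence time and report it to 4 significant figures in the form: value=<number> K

value=19.95 K

Throughput in SI: Q_s = 139.0 kg/h ÷ 3600 s/h = 0.0386111 kg/s
t_res = M / Q_s = 1.10 ÷ 0.0386111 = 28.4892 s
D = 112.7 mm = 0.1127 m;  h = 2.46 mm = 0.00246 m;  N = 33.5 rpm / 60 = 0.558333 rev/s
γ̇ = π D N / h = (π)(0.1127)(0.558333) / 0.00246 = 80.3586 s⁻¹
ΔT = η·γ̇²·t_res/(ρ·cp) = [222 × 80.3586² × 28.4892] / [1188 × 1723] = 19.9524 K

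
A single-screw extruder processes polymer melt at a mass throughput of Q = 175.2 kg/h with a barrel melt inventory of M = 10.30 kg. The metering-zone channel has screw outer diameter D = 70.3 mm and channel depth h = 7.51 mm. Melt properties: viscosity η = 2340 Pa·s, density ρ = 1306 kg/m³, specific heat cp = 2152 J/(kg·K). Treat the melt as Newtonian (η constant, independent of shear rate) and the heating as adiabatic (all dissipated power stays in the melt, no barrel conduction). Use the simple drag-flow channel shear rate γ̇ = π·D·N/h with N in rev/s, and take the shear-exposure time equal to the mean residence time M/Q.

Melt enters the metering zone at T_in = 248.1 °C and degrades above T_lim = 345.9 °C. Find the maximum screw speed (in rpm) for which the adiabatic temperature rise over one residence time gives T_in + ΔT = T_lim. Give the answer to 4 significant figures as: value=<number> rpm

Q_s = Q / 3600 = 175.2 / 3600 = 0.0486667 kg/s
t_res = M / Q_s = 10.30 ÷ 0.0486667 = 211.644 s
Geometry in SI: D = 70.3 mm → 0.0703 m, h = 7.51 mm → 0.00751 m
Allowable rise: ΔT_a = T_lim − T_in = 345.9 − 248.1 = 97.8 K
γ̇_max² = ΔT_a·ρ·cp / (η·t_res) = [97.8 × 1306 × 2152] / [2340 × 211.644] = 555.013 s⁻²
γ̇_max = √555.013 = 23.5587 s⁻¹
N_max = γ̇_max·h / (π·D) = 23.5587 · 0.00751 / (π · 0.0703) = 0.801099 rev/s = 48.0659 rpm

value=48.07 rpm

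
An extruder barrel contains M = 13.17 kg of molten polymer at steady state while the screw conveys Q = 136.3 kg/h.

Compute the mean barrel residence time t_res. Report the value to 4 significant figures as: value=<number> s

value=347.9 s

Throughput in SI: Q_s = 136.3 kg/h ÷ 3600 s/h = 0.0378611 kg/s
t_res = M / Q_s = 13.17 / 0.0378611 = 347.85 s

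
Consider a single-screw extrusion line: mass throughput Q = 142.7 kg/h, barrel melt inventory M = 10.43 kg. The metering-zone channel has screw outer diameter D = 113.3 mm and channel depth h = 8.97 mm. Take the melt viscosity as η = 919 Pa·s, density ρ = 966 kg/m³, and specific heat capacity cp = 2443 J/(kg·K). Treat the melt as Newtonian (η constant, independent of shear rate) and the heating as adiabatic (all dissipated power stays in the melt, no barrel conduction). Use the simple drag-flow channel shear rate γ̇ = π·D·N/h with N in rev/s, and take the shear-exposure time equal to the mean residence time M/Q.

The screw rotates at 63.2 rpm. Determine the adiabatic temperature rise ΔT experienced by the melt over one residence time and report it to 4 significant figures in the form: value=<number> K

value=179.0 K

Q_s = Q / 3600 = 142.7 / 3600 = 0.0396389 kg/s
Mean residence time: t_res = M/Q_s = 10.43 kg / 0.0396389 kg/s = 263.125 s
Convert to SI: D = 0.1133 m, h = 0.00897 m, N = 63.2/60 = 1.05333 rev/s
γ̇ = π·D·N / h = π · 0.1133 · 1.05333 / 0.00897 = 41.7978 s⁻¹
ΔT = η·γ̇²·t_res / (ρ·cp) = 919 · (41.7978)² · 263.125 / (966 · 2443) = 179.013 K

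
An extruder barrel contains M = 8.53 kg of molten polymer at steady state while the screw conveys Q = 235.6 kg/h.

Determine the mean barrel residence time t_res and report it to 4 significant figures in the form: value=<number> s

Throughput in SI: Q_s = 235.6 kg/h ÷ 3600 s/h = 0.0654444 kg/s
Mean residence time: t_res = M/Q_s = 8.53 kg / 0.0654444 kg/s = 130.34 s

value=130.3 s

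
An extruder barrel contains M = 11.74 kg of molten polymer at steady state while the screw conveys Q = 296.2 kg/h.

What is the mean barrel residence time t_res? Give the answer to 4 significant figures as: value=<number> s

Convert throughput: Q = 296.2 kg/h = 296.2/3600 = 0.0822778 kg/s
Mean residence time: t_res = M/Q_s = 11.74 kg / 0.0822778 kg/s = 142.687 s

value=142.7 s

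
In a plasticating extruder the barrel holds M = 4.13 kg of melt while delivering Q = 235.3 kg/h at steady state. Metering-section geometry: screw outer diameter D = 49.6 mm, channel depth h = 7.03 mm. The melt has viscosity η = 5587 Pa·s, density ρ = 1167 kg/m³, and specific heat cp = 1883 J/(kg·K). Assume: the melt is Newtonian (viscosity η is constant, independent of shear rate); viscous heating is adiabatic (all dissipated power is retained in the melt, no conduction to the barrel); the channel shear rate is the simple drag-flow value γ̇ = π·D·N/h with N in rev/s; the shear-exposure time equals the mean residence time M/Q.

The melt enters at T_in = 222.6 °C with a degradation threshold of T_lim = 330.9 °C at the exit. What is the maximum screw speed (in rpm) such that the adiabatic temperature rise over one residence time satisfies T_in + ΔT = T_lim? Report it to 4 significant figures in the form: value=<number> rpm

Throughput in SI: Q_s = 235.3 kg/h ÷ 3600 s/h = 0.0653611 kg/s
t_res = M / Q_s = 4.13 / 0.0653611 = 63.1874 s
D = 49.6 mm = 0.0496 m;  h = 7.03 mm = 0.00703 m
ΔT_a = T_lim − T_in = 330.9 − 222.6 = 108.3 K
γ̇_max² = ΔT_a·ρ·cp / (η·t_res) = [108.3 × 1167 × 1883] / [5587 × 63.1874] = 674.125 s⁻²
γ̇_max = √674.125 = 25.9639 s⁻¹
N_max = γ̇_max·h / (π·D) = 25.9639 · 0.00703 / (π · 0.0496) = 1.17137 rev/s = 70.2822 rpm

value=70.28 rpm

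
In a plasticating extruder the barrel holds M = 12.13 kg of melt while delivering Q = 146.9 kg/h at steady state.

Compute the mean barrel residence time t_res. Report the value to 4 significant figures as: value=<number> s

value=297.3 s

Q_s = Q / 3600 = 146.9 / 3600 = 0.0408056 kg/s
t_res = M / Q_s = 12.13 / 0.0408056 = 297.263 s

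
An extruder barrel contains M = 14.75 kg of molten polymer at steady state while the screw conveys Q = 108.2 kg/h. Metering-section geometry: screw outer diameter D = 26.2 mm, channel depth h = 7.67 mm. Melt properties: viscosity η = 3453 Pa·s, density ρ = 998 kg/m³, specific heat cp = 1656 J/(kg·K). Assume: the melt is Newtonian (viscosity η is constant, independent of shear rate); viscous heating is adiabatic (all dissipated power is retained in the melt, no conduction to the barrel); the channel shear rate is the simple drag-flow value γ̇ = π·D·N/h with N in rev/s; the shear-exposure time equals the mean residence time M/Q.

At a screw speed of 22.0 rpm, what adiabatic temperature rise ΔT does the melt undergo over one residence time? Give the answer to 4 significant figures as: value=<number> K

value=15.88 K

Convert throughput: Q = 108.2 kg/h = 108.2/3600 = 0.0300556 kg/s
t_res = M / Q_s = 14.75 ÷ 0.0300556 = 490.758 s
Convert to SI: D = 0.0262 m, h = 0.00767 m, N = 22.0/60 = 0.366667 rev/s
γ̇ = π D N / h = (π)(0.0262)(0.366667) / 0.00767 = 3.93484 s⁻¹
ΔT = η·γ̇²·t_res/(ρ·cp) = [3453 × 3.93484² × 490.758] / [998 × 1656] = 15.8755 K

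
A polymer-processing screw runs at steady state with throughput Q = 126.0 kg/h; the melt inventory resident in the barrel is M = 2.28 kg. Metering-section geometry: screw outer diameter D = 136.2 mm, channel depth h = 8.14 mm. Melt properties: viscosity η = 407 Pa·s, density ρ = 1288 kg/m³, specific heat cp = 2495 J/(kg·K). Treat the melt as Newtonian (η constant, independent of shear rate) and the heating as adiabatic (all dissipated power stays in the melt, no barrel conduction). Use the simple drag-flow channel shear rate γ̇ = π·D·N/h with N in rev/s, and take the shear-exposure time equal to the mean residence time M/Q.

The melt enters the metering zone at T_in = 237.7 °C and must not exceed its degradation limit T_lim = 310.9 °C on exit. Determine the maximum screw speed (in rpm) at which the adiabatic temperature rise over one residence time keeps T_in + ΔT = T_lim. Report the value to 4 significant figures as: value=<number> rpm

value=107.5 rpm

Q_s = Q / 3600 = 126.0 / 3600 = 0.035 kg/s
t_res = M / Q_s = 2.28 / 0.035 = 65.1429 s
D = 136.2 mm = 0.1362 m;  h = 8.14 mm = 0.00814 m
ΔT_a = T_lim − T_in = 310.9 − 237.7 = 73.2 K
Invert ΔT = ηγ̇²t_res/(ρcp) for γ̇: γ̇_max² = ΔT_a ρ cp / (η t_res) = 73.2·1288·2495 / (407·65.1429) = 8872.3 s⁻²
γ̇_max = sqrt(8872.3) = 94.1929 s⁻¹
N_max = γ̇_max·h / (π·D) = 94.1929 · 0.00814 / (π · 0.1362) = 1.79191 rev/s = 107.514 rpm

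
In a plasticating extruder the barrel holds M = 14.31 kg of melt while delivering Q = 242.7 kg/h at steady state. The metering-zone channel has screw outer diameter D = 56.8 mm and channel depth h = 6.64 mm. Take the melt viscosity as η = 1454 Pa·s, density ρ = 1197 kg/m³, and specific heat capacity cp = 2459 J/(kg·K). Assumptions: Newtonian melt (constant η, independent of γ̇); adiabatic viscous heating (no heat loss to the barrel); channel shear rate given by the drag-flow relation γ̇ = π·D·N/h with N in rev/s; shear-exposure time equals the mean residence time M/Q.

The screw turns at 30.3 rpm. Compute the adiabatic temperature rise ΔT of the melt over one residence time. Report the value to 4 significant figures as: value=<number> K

Throughput in SI: Q_s = 242.7 kg/h ÷ 3600 s/h = 0.0674167 kg/s
t_res = M / Q_s = 14.31 / 0.0674167 = 212.262 s
D = 56.8 mm = 0.0568 m;  h = 6.64 mm = 0.00664 m;  N = 30.3 rpm / 60 = 0.505 rev/s
γ̇ = π D N / h = (π)(0.0568)(0.505) / 0.00664 = 13.5713 s⁻¹
ΔT = η·γ̇²·t_res/(ρ·cp) = [1454 × 13.5713² × 212.262] / [1197 × 2459] = 19.312 K

value=19.31 K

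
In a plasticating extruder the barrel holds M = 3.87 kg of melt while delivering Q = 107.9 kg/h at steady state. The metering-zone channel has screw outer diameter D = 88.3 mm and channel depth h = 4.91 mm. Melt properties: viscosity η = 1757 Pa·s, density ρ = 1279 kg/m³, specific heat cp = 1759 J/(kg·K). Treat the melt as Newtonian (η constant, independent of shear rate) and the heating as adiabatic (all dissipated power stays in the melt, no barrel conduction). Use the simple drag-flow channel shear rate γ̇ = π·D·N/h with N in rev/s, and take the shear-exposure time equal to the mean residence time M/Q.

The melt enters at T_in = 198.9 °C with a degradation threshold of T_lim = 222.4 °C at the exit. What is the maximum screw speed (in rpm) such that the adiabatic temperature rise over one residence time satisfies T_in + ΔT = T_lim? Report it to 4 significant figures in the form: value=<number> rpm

value=16.21 rpm

Throughput in SI: Q_s = 107.9 kg/h ÷ 3600 s/h = 0.0299722 kg/s
Mean residence time: t_res = M/Q_s = 3.87 kg / 0.0299722 kg/s = 129.12 s
Geometry in SI: D = 88.3 mm → 0.0883 m, h = 4.91 mm → 0.00491 m
ΔT_a = T_lim − T_in = 222.4 °C − 198.9 °C = 23.5 K
γ̇_max² = ΔT_a·ρ·cp / (η·t_res) = [23.5 × 1279 × 1759] / [1757 × 129.12] = 233.045 s⁻²
γ̇_max = √233.045 = 15.2658 s⁻¹
N_max = γ̇_max h / (πD) = 15.2658·0.00491/(π·0.0883) = 0.270204 rev/s → ×60 = 16.2122 rpm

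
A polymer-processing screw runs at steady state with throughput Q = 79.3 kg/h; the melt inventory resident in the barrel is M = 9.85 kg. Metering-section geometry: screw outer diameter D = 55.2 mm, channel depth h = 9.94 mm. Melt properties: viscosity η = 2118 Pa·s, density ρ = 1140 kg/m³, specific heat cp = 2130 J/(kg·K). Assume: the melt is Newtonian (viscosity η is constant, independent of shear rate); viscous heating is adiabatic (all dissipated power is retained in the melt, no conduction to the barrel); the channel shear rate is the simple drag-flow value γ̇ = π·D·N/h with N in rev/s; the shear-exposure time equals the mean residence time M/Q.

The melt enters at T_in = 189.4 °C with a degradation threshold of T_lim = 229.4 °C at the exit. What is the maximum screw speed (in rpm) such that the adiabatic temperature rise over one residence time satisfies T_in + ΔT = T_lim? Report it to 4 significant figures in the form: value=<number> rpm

value=34.83 rpm

Throughput in SI: Q_s = 79.3 kg/h ÷ 3600 s/h = 0.0220278 kg/s
t_res = M / Q_s = 9.85 ÷ 0.0220278 = 447.163 s
Convert to metres: D = 0.0552 m, h = 0.00994 m
ΔT_a = T_lim − T_in = 229.4 °C − 189.4 °C = 40 K
γ̇_max² = ΔT_a·ρ·cp / (η·t_res) = [40 × 1140 × 2130] / [2118 × 447.163] = 102.554 s⁻²
Take the square root: γ̇_max = √(102.554) = 10.1269 s⁻¹
Solve γ̇ = πDN/h for N: N_max = γ̇_max·h/(π·D) = 10.1269 × 0.00994 / (π × 0.0552) = 0.580462 rev/s = 34.8277 rpm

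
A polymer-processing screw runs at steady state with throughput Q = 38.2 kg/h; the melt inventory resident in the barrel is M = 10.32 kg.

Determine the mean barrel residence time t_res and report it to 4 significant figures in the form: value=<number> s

Convert throughput: Q = 38.2 kg/h = 38.2/3600 = 0.0106111 kg/s
Mean residence time: t_res = M/Q_s = 10.32 kg / 0.0106111 kg/s = 972.565 s

value=972.6 s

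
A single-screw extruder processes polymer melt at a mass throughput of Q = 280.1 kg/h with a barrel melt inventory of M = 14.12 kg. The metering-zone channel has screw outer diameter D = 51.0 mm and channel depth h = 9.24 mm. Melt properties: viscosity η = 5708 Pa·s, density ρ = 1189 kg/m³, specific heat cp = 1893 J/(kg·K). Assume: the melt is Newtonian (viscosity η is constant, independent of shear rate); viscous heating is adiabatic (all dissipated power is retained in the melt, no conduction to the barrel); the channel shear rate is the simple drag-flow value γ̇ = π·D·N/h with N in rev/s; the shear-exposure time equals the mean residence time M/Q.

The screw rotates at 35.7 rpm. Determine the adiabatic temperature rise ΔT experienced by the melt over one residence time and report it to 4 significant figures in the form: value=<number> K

value=48.99 K

Convert throughput: Q = 280.1 kg/h = 280.1/3600 = 0.0778056 kg/s
Mean residence time: t_res = M/Q_s = 14.12 kg / 0.0778056 kg/s = 181.478 s
Convert to SI: D = 0.051 m, h = 0.00924 m, N = 35.7/60 = 0.595 rev/s
γ̇ = π D N / h = (π)(0.051)(0.595) / 0.00924 = 10.3173 s⁻¹
Adiabatic rise: ΔT = η γ̇² t_res / (ρ cp) = 5708·(10.3173)²·181.478 / (1189·1893) = 48.9898 K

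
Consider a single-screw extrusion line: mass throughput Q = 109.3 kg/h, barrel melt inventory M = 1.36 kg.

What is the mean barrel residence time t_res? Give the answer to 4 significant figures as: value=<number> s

Q_s = Q / 3600 = 109.3 / 3600 = 0.0303611 kg/s
t_res = M / Q_s = 1.36 ÷ 0.0303611 = 44.7941 s

value=44.79 s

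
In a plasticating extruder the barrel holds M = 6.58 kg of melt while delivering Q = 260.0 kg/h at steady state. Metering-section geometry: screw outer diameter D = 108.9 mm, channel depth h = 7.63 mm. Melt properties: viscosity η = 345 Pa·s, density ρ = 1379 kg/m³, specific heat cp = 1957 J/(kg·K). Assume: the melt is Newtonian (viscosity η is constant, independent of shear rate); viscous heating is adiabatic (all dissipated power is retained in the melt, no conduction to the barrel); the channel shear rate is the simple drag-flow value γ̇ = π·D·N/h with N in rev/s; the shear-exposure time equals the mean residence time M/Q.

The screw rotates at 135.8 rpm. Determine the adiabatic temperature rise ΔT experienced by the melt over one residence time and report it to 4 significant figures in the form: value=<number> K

value=120.0 K

Convert throughput: Q = 260.0 kg/h = 260.0/3600 = 0.0722222 kg/s
t_res = M / Q_s = 6.58 / 0.0722222 = 91.1077 s
Geometry in metres: D = 108.9 mm → 0.1089 m, h = 7.63 mm → 0.00763 m; screw speed N = 135.8 rpm = 2.26333 rev/s
γ̇ = π·D·N / h = π · 0.1089 · 2.26333 / 0.00763 = 101.485 s⁻¹
ΔT = η·γ̇²·t_res / (ρ·cp) = 345 · (101.485)² · 91.1077 / (1379 · 1957) = 119.956 K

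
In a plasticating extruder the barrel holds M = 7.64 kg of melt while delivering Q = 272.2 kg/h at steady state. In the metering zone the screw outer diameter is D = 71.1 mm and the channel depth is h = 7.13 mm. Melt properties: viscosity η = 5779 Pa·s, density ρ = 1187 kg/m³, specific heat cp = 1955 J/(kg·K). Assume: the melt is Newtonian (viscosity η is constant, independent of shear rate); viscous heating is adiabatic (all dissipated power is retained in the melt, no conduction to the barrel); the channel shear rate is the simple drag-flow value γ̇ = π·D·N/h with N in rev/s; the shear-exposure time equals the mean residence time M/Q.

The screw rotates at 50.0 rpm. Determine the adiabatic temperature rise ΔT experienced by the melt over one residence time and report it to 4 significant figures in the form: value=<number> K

value=171.5 K

Throughput in SI: Q_s = 272.2 kg/h ÷ 3600 s/h = 0.0756111 kg/s
Mean residence time: t_res = M/Q_s = 7.64 kg / 0.0756111 kg/s = 101.043 s
Geometry in metres: D = 71.1 mm → 0.0711 m, h = 7.13 mm → 0.00713 m; screw speed N = 50.0 rpm = 0.833333 rev/s
γ̇ = π·D·N / h = π · 0.0711 · 0.833333 / 0.00713 = 26.1065 s⁻¹
ΔT = η·γ̇²·t_res / (ρ·cp) = 5779 · (26.1065)² · 101.043 / (1187 · 1955) = 171.499 K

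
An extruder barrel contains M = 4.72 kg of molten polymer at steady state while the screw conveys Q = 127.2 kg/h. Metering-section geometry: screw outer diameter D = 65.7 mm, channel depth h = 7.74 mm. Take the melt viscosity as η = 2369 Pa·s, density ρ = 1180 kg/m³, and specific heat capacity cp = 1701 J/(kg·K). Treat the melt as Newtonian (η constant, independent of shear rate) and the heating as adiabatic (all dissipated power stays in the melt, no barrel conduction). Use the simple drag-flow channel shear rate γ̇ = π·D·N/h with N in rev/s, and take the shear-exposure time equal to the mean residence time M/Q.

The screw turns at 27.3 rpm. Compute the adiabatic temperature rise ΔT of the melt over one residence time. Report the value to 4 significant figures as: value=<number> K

value=23.21 K

Q_s = Q / 3600 = 127.2 / 3600 = 0.0353333 kg/s
t_res = M / Q_s = 4.72 / 0.0353333 = 133.585 s
Convert to SI: D = 0.0657 m, h = 0.00774 m, N = 27.3/60 = 0.455 rev/s
γ̇ = π D N / h = (π)(0.0657)(0.455) / 0.00774 = 12.1335 s⁻¹
ΔT = η·γ̇²·t_res/(ρ·cp) = [2369 × 12.1335² × 133.585] / [1180 × 1701] = 23.2117 K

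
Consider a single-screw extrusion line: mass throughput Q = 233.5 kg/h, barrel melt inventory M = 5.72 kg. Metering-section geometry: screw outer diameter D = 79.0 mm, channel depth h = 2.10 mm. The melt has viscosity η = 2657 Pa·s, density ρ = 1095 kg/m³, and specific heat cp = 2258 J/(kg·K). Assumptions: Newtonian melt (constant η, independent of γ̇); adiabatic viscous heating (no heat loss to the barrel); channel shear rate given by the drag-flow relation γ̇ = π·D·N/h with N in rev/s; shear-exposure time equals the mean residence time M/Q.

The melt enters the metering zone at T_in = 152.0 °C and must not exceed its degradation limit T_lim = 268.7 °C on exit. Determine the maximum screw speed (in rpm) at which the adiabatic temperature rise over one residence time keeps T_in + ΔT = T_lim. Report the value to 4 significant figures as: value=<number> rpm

Q_s = Q / 3600 = 233.5 / 3600 = 0.0648611 kg/s
Mean residence time: t_res = M/Q_s = 5.72 kg / 0.0648611 kg/s = 88.1884 s
D = 79.0 mm = 0.079 m;  h = 2.10 mm = 0.0021 m
Allowable rise: ΔT_a = T_lim − T_in = 268.7 − 152.0 = 116.7 K
Invert ΔT = ηγ̇²t_res/(ρcp) for γ̇: γ̇_max² = ΔT_a ρ cp / (η t_res) = 116.7·1095·2258 / (2657·88.1884) = 1231.42 s⁻²
γ̇_max = sqrt(1231.42) = 35.0916 s⁻¹
Solve γ̇ = πDN/h for N: N_max = γ̇_max·h/(π·D) = 35.0916 × 0.0021 / (π × 0.079) = 0.296924 rev/s = 17.8154 rpm

value=17.82 rpm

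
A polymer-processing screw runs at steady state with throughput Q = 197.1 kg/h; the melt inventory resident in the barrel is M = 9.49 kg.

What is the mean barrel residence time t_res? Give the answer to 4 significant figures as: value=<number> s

value=173.3 s

Q_s = Q / 3600 = 197.1 / 3600 = 0.05475 kg/s
t_res = M / Q_s = 9.49 ÷ 0.05475 = 173.333 s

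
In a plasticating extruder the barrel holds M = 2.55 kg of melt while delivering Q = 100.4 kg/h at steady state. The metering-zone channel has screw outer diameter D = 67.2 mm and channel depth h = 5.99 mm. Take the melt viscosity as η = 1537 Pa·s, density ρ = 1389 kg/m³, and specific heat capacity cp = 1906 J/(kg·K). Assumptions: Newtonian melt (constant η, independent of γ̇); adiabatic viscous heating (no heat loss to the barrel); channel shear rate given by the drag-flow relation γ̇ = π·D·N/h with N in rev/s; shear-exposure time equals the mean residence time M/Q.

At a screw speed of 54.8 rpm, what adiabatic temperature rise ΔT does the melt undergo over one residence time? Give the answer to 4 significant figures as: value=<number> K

Throughput in SI: Q_s = 100.4 kg/h ÷ 3600 s/h = 0.0278889 kg/s
Mean residence time: t_res = M/Q_s = 2.55 kg / 0.0278889 kg/s = 91.4343 s
Convert to SI: D = 0.0672 m, h = 0.00599 m, N = 54.8/60 = 0.913333 rev/s
γ̇ = π·D·N / h = π · 0.0672 · 0.913333 / 0.00599 = 32.19 s⁻¹
ΔT = η·γ̇²·t_res/(ρ·cp) = [1537 × 32.19² × 91.4343] / [1389 × 1906] = 55.0048 K

value=55.00 K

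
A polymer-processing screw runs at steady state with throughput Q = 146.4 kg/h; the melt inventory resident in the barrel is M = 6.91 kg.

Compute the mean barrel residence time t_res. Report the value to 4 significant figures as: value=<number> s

value=169.9 s

Throughput in SI: Q_s = 146.4 kg/h ÷ 3600 s/h = 0.0406667 kg/s
Mean residence time: t_res = M/Q_s = 6.91 kg / 0.0406667 kg/s = 169.918 s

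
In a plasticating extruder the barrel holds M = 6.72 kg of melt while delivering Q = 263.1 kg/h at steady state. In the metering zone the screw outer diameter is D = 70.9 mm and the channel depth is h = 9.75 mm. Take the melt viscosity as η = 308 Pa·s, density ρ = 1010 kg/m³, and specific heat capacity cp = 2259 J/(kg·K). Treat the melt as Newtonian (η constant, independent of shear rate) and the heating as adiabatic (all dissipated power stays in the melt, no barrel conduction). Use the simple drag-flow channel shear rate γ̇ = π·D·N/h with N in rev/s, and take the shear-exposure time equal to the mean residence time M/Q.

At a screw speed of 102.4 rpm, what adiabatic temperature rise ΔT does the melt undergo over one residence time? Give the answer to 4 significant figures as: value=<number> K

Q_s = Q / 3600 = 263.1 / 3600 = 0.0730833 kg/s
Mean residence time: t_res = M/Q_s = 6.72 kg / 0.0730833 kg/s = 91.9498 s
D = 70.9 mm = 0.0709 m;  h = 9.75 mm = 0.00975 m;  N = 102.4 rpm / 60 = 1.70667 rev/s
γ̇ = π·D·N / h = π · 0.0709 · 1.70667 / 0.00975 = 38.9888 s⁻¹
ΔT = η·γ̇²·t_res/(ρ·cp) = [308 × 38.9888² × 91.9498] / [1010 × 2259] = 18.8688 K

value=18.87 K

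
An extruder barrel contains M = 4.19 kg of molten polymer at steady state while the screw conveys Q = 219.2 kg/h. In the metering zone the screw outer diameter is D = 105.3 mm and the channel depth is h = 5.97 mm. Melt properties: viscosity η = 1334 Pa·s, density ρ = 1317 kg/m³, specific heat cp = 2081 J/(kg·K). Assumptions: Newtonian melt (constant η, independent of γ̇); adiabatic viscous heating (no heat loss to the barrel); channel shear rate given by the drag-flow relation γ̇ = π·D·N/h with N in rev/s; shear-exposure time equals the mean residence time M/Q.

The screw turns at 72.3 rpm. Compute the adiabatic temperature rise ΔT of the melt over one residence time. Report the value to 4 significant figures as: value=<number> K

Throughput in SI: Q_s = 219.2 kg/h ÷ 3600 s/h = 0.0608889 kg/s
Mean residence time: t_res = M/Q_s = 4.19 kg / 0.0608889 kg/s = 68.8139 s
Convert to SI: D = 0.1053 m, h = 0.00597 m, N = 72.3/60 = 1.205 rev/s
γ̇ = π·D·N / h = π · 0.1053 · 1.205 / 0.00597 = 66.7715 s⁻¹
ΔT = η·γ̇²·t_res/(ρ·cp) = [1334 × 66.7715² × 68.8139] / [1317 × 2081] = 149.333 K

value=149.3 K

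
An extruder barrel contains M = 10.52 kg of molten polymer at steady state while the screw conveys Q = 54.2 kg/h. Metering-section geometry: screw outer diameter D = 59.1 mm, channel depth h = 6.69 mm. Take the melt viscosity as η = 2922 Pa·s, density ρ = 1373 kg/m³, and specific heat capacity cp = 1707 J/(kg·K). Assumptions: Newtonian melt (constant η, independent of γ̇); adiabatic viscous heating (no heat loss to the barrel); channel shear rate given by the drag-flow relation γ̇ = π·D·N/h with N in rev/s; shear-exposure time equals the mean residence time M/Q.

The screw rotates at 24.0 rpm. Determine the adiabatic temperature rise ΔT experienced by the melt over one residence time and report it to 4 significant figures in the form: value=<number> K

value=107.4 K

Convert throughput: Q = 54.2 kg/h = 54.2/3600 = 0.0150556 kg/s
Mean residence time: t_res = M/Q_s = 10.52 kg / 0.0150556 kg/s = 698.745 s
Convert to SI: D = 0.0591 m, h = 0.00669 m, N = 24.0/60 = 0.4 rev/s
γ̇ = π D N / h = (π)(0.0591)(0.4) / 0.00669 = 11.1012 s⁻¹
ΔT = η·γ̇²·t_res / (ρ·cp) = 2922 · (11.1012)² · 698.745 / (1373 · 1707) = 107.359 K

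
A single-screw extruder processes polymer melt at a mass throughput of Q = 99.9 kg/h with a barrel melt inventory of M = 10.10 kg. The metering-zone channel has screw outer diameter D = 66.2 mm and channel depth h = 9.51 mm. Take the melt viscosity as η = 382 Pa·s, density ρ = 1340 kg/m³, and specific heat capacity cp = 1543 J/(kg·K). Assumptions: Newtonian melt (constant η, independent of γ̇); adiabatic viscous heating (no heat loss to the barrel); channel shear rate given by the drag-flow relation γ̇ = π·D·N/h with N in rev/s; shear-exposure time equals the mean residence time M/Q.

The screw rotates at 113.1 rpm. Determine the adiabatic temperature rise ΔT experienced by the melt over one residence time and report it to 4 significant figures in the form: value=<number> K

Throughput in SI: Q_s = 99.9 kg/h ÷ 3600 s/h = 0.02775 kg/s
t_res = M / Q_s = 10.10 / 0.02775 = 363.964 s
D = 66.2 mm = 0.0662 m;  h = 9.51 mm = 0.00951 m;  N = 113.1 rpm / 60 = 1.885 rev/s
Shear rate: γ̇ = πDN/h = π·0.0662·1.885/0.00951 = 41.2229 s⁻¹
ΔT = η·γ̇²·t_res / (ρ·cp) = 382 · (41.2229)² · 363.964 / (1340 · 1543) = 114.269 K

value=114.3 K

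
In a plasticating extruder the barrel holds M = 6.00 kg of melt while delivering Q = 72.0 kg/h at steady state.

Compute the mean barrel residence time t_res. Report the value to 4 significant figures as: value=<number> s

value=300.0 s

Convert throughput: Q = 72.0 kg/h = 72.0/3600 = 0.02 kg/s
t_res = M / Q_s = 6.00 ÷ 0.02 = 300 s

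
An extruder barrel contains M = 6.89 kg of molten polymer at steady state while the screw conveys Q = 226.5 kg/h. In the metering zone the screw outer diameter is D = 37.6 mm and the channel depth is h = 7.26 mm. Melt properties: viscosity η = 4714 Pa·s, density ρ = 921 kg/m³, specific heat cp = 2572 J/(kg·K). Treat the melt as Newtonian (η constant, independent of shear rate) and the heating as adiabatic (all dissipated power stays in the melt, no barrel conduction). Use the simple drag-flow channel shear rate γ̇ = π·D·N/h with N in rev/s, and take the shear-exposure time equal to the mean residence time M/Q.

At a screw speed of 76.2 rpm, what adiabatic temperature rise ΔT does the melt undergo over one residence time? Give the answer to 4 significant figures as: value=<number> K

value=93.05 K

Throughput in SI: Q_s = 226.5 kg/h ÷ 3600 s/h = 0.0629167 kg/s
t_res = M / Q_s = 6.89 ÷ 0.0629167 = 109.51 s
Convert to SI: D = 0.0376 m, h = 0.00726 m, N = 76.2/60 = 1.27 rev/s
γ̇ = π·D·N / h = π · 0.0376 · 1.27 / 0.00726 = 20.6635 s⁻¹
Adiabatic rise: ΔT = η γ̇² t_res / (ρ cp) = 4714·(20.6635)²·109.51 / (921·2572) = 93.0512 K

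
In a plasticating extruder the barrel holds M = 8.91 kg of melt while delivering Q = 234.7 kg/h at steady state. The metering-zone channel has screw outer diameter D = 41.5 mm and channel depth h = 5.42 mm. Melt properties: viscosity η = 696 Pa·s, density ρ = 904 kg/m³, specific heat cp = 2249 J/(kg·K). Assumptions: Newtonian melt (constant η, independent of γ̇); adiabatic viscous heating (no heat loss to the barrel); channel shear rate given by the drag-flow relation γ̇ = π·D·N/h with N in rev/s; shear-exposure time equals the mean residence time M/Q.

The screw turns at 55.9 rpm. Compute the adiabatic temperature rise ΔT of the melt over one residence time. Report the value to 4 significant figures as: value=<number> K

value=23.50 K

Convert throughput: Q = 234.7 kg/h = 234.7/3600 = 0.0651944 kg/s
t_res = M / Q_s = 8.91 ÷ 0.0651944 = 136.668 s
Geometry in metres: D = 41.5 mm → 0.0415 m, h = 5.42 mm → 0.00542 m; screw speed N = 55.9 rpm = 0.931667 rev/s
γ̇ = π D N / h = (π)(0.0415)(0.931667) / 0.00542 = 22.4109 s⁻¹
ΔT = η·γ̇²·t_res / (ρ·cp) = 696 · (22.4109)² · 136.668 / (904 · 2249) = 23.4983 K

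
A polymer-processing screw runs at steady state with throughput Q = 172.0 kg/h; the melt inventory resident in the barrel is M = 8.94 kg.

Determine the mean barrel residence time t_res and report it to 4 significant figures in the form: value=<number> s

Throughput in SI: Q_s = 172.0 kg/h ÷ 3600 s/h = 0.0477778 kg/s
t_res = M / Q_s = 8.94 / 0.0477778 = 187.116 s

value=187.1 s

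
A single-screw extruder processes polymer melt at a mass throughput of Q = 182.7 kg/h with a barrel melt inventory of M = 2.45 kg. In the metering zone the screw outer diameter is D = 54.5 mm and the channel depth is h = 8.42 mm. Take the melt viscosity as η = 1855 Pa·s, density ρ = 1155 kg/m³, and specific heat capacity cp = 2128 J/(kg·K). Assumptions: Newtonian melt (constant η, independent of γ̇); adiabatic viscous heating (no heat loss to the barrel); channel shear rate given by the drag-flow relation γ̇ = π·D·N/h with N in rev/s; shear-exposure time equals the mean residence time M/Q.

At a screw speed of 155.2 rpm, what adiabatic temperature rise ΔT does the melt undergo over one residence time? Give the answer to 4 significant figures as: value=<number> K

Q_s = Q / 3600 = 182.7 / 3600 = 0.05075 kg/s
Mean residence time: t_res = M/Q_s = 2.45 kg / 0.05075 kg/s = 48.2759 s
D = 54.5 mm = 0.0545 m;  h = 8.42 mm = 0.00842 m;  N = 155.2 rpm / 60 = 2.58667 rev/s
Shear rate: γ̇ = πDN/h = π·0.0545·2.58667/0.00842 = 52.5987 s⁻¹
Adiabatic rise: ΔT = η γ̇² t_res / (ρ cp) = 1855·(52.5987)²·48.2759 / (1155·2128) = 100.802 K

value=100.8 K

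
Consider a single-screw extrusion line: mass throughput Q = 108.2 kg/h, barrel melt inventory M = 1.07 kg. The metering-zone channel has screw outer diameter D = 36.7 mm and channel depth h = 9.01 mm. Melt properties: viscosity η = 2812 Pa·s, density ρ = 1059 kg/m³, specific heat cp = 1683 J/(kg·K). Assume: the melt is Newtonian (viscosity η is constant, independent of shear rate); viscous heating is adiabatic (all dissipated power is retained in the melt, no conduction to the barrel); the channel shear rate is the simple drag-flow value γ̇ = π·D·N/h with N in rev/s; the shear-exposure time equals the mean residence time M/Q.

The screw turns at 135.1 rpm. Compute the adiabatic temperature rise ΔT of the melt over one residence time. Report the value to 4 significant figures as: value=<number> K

value=46.63 K

Throughput in SI: Q_s = 108.2 kg/h ÷ 3600 s/h = 0.0300556 kg/s
Mean residence time: t_res = M/Q_s = 1.07 kg / 0.0300556 kg/s = 35.6007 s
Convert to SI: D = 0.0367 m, h = 0.00901 m, N = 135.1/60 = 2.25167 rev/s
γ̇ = π·D·N / h = π · 0.0367 · 2.25167 / 0.00901 = 28.8134 s⁻¹
ΔT = η·γ̇²·t_res/(ρ·cp) = [2812 × 28.8134² × 35.6007] / [1059 × 1683] = 46.6321 K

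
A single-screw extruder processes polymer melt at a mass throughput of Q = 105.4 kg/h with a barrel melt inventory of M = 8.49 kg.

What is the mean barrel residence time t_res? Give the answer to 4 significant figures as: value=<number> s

value=290.0 s

Convert throughput: Q = 105.4 kg/h = 105.4/3600 = 0.0292778 kg/s
t_res = M / Q_s = 8.49 / 0.0292778 = 289.981 s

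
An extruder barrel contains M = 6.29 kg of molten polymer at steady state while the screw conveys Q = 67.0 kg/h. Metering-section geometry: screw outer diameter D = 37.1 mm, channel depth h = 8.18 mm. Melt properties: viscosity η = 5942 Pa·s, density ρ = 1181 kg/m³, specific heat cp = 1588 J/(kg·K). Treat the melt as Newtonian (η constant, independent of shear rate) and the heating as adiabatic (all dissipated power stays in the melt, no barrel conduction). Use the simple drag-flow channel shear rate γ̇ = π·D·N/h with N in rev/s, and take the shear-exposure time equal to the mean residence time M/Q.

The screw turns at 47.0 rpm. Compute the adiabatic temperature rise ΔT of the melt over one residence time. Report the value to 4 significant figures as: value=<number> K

Convert throughput: Q = 67.0 kg/h = 67.0/3600 = 0.0186111 kg/s
t_res = M / Q_s = 6.29 / 0.0186111 = 337.97 s
Convert to SI: D = 0.0371 m, h = 0.00818 m, N = 47.0/60 = 0.783333 rev/s
Shear rate: γ̇ = πDN/h = π·0.0371·0.783333/0.00818 = 11.1614 s⁻¹
ΔT = η·γ̇²·t_res/(ρ·cp) = [5942 × 11.1614² × 337.97] / [1181 × 1588] = 133.397 K

value=133.4 K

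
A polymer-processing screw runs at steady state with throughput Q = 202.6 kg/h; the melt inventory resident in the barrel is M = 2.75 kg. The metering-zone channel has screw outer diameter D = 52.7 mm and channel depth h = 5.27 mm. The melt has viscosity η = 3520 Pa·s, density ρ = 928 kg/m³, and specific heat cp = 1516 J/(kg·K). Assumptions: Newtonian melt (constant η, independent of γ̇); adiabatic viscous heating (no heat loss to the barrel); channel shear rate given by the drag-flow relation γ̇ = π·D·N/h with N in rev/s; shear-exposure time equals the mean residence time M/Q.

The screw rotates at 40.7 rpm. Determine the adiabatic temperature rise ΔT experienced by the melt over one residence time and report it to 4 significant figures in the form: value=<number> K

value=55.52 K

Q_s = Q / 3600 = 202.6 / 3600 = 0.0562778 kg/s
t_res = M / Q_s = 2.75 / 0.0562778 = 48.8648 s
Geometry in metres: D = 52.7 mm → 0.0527 m, h = 5.27 mm → 0.00527 m; screw speed N = 40.7 rpm = 0.678333 rev/s
Shear rate: γ̇ = πDN/h = π·0.0527·0.678333/0.00527 = 21.3105 s⁻¹
ΔT = η·γ̇²·t_res / (ρ·cp) = 3520 · (21.3105)² · 48.8648 / (928 · 1516) = 55.5236 K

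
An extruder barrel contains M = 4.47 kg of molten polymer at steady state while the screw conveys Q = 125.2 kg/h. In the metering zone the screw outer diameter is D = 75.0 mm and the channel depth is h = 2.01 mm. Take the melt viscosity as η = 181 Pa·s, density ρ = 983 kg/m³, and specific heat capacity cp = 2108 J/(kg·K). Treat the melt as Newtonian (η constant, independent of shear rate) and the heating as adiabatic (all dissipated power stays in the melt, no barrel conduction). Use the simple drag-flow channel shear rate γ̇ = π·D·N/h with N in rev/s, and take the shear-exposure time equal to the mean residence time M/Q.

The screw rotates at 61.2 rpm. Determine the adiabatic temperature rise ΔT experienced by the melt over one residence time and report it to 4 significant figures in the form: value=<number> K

Throughput in SI: Q_s = 125.2 kg/h ÷ 3600 s/h = 0.0347778 kg/s
t_res = M / Q_s = 4.47 ÷ 0.0347778 = 128.53 s
D = 75.0 mm = 0.075 m;  h = 2.01 mm = 0.00201 m;  N = 61.2 rpm / 60 = 1.02 rev/s
γ̇ = π D N / h = (π)(0.075)(1.02) / 0.00201 = 119.568 s⁻¹
ΔT = η·γ̇²·t_res/(ρ·cp) = [181 × 119.568² × 128.53] / [983 × 2108] = 160.506 K

value=160.5 K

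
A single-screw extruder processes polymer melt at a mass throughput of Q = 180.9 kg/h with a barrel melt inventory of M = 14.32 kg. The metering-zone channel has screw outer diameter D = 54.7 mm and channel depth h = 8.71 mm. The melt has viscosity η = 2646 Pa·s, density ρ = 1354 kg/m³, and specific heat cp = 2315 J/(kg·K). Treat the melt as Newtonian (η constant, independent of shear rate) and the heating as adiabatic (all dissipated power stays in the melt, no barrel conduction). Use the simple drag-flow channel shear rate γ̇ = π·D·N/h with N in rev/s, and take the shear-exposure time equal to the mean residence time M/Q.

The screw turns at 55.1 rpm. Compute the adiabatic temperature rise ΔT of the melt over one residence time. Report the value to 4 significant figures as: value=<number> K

value=78.97 K

Throughput in SI: Q_s = 180.9 kg/h ÷ 3600 s/h = 0.05025 kg/s
t_res = M / Q_s = 14.32 ÷ 0.05025 = 284.975 s
Convert to SI: D = 0.0547 m, h = 0.00871 m, N = 55.1/60 = 0.918333 rev/s
γ̇ = π·D·N / h = π · 0.0547 · 0.918333 / 0.00871 = 18.1184 s⁻¹
ΔT = η·γ̇²·t_res/(ρ·cp) = [2646 × 18.1184² × 284.975] / [1354 × 2315] = 78.9707 K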